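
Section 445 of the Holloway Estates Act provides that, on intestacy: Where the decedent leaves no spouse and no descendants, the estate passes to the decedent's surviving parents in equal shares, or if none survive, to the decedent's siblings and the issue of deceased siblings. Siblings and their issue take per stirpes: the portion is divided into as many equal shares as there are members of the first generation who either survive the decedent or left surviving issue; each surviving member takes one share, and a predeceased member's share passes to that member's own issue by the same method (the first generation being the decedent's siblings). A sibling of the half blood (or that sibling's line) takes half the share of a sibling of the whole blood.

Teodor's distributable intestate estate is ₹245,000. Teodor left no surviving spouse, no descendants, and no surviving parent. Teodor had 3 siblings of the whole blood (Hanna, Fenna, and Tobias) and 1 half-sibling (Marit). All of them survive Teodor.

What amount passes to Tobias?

Tobias receives ₹70,000.

The entire ₹245,000 passes to the siblings and their issue.
Counting each half-blood sibling's line as half a unit, there are 7/2 units in ₹245,000, so one unit is ₹70,000. Whole-blood lines (Hanna, Fenna, and Tobias) take ₹70,000 each; half-blood lines (Marit) take ₹35,000 each.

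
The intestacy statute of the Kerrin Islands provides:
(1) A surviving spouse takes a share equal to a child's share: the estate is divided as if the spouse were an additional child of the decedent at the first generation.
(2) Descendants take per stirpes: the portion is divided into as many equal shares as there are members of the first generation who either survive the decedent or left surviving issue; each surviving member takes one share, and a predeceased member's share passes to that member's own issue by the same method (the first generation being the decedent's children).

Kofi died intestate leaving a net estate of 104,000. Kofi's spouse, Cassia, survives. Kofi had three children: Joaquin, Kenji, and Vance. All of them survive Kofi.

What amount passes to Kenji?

The spouse counts as an additional share at the children's level, so there are 4 primary shares of 26,000. Cassia takes one such share (26,000).
The children's combined portion (78,000) is divided into 3 shares of 26,000: Joaquin, Kenji, and Vance each take 26,000.

Kenji receives 26,000.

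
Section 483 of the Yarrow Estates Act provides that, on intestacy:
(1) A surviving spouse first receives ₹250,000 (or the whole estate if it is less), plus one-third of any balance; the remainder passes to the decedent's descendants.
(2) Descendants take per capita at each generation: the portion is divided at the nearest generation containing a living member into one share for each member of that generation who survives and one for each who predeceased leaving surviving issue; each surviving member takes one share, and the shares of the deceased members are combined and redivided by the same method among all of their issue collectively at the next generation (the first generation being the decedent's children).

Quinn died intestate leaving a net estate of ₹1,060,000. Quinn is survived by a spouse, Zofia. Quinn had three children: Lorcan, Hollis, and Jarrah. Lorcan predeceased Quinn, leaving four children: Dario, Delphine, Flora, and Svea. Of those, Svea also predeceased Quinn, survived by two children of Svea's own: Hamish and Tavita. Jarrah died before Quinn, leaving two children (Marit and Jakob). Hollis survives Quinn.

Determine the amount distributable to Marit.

Marit receives ₹60,000.

Zofia first takes ₹250,000, leaving a balance of ₹810,000. Zofia then takes one-third of the balance (₹270,000), for a total of ₹520,000. The remaining ₹540,000 passes to the descendants.
The descendants' portion (₹540,000) is divided at the children's generation into 3 shares of ₹180,000. Hollis takes ₹180,000. The 2 shares of the deceased (Lorcan and Jarrah) are combined into a pool of ₹360,000.
That pool (₹360,000) is divided at the grandchildren's generation into 6 shares of ₹60,000. Dario, Delphine, Flora, Marit, and Jakob each take ₹60,000. The remaining share for the deceased Svea (₹60,000) is carried to the next generation.
That pool (₹60,000) is divided at the great-grandchildren's generation equally among Hamish and Tavita: ₹30,000 each.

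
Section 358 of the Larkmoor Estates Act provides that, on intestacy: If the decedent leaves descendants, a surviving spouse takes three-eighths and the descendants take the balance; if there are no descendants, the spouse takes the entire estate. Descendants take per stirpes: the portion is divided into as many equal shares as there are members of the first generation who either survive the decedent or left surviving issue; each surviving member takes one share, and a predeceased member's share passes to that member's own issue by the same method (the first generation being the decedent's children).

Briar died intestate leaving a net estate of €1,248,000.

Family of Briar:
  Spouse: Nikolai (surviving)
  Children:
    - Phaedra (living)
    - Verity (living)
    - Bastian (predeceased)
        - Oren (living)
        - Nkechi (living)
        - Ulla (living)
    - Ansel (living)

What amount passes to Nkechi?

Nkechi receives €65,000.

Nikolai takes three-eighths of €1,248,000 = €468,000. The remaining €780,000 passes to the descendants.
The descendants' portion (€780,000) is divided into 4 shares of €195,000: Phaedra, Verity, and Ansel each take €195,000; Bastian's €195,000 share passes to Bastian's issue.
Bastian's share (€195,000) is divided into 3 shares of €65,000: Oren, Nkechi, and Ulla each take €65,000.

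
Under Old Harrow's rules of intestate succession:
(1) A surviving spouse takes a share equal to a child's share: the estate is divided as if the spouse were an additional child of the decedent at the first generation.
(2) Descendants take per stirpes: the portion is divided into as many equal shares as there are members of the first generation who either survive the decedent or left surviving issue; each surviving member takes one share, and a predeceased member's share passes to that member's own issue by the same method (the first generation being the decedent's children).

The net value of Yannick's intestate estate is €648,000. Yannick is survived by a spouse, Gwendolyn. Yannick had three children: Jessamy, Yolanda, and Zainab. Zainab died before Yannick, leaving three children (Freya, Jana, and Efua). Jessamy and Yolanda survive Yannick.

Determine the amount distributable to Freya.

The spouse counts as an additional share at the children's level, so there are 4 primary shares of €162,000. Gwendolyn takes one such share (€162,000).
The children's combined portion (€486,000) is divided into 3 shares of €162,000: Jessamy and Yolanda each take €162,000; Zainab's €162,000 share passes to Zainab's issue.
Zainab's share (€162,000) is divided into 3 shares of €54,000: Freya, Jana, and Efua each take €54,000.

Freya receives €54,000.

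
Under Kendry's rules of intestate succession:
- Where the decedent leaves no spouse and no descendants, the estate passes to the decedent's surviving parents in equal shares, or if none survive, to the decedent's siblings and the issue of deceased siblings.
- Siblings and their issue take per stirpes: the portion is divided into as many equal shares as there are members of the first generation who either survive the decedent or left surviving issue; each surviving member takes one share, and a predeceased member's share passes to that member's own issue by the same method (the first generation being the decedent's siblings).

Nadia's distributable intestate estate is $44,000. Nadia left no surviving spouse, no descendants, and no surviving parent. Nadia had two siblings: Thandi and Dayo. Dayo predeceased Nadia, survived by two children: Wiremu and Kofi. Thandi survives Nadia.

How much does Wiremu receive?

The entire $44,000 passes to the siblings and their issue.
That amount ($44,000) is divided into 2 shares of $22,000: Thandi takes $22,000; Dayo's $22,000 share passes to Dayo's issue.
Dayo's share ($22,000) is divided into 2 shares of $11,000: Wiremu and Kofi each take $11,000.

Wiremu receives $11,000.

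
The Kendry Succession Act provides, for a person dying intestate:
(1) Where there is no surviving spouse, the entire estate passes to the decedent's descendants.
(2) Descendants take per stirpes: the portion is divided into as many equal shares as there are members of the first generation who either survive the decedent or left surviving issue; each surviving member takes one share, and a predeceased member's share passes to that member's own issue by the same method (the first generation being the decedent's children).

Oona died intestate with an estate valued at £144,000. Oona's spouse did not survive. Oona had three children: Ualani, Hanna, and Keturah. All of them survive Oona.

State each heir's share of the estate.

The entire £144,000 passes to the descendants.
That amount (£144,000) is divided into 3 shares of £48,000: Ualani, Hanna, and Keturah each take £48,000.

Ualani: £48,000; Hanna: £48,000; Keturah: £48,000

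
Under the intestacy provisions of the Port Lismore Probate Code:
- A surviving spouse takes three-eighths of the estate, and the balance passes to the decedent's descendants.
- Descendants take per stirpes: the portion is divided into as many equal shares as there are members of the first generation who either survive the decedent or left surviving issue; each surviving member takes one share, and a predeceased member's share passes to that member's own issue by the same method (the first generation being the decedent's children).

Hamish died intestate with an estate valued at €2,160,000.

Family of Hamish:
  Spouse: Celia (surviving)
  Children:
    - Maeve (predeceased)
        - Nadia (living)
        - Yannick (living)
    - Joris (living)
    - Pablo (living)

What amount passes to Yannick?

Yannick receives €225,000.

Celia takes three-eighths of €2,160,000 = €810,000. The remaining €1,350,000 passes to the descendants.
The descendants' portion (€1,350,000) is divided into 3 shares of €450,000: Joris and Pablo each take €450,000; Maeve's €450,000 share passes to Maeve's issue.
Maeve's share (€450,000) is divided into 2 shares of €225,000: Nadia and Yannick each take €225,000.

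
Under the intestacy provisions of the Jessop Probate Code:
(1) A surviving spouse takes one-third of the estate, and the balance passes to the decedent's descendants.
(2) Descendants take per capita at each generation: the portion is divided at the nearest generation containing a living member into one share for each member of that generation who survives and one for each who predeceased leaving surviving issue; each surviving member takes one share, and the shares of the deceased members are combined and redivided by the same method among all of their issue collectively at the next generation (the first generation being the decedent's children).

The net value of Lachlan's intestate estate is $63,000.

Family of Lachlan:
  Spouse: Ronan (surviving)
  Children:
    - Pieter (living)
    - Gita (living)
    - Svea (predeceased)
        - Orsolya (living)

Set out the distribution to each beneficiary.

Ronan takes one-third of $63,000 = $21,000. The remaining $42,000 passes to the descendants.
The descendants' portion ($42,000) is divided at the children's generation into 3 shares of $14,000. Pieter and Gita each take $14,000. The remaining share for the deceased Svea ($14,000) is carried to the next generation.
That pool ($14,000) passes entirely to Orsolya, the sole taker at the grandchildren's generation.

Ronan: $21,000; Pieter: $14,000; Gita: $14,000; Orsolya: $14,000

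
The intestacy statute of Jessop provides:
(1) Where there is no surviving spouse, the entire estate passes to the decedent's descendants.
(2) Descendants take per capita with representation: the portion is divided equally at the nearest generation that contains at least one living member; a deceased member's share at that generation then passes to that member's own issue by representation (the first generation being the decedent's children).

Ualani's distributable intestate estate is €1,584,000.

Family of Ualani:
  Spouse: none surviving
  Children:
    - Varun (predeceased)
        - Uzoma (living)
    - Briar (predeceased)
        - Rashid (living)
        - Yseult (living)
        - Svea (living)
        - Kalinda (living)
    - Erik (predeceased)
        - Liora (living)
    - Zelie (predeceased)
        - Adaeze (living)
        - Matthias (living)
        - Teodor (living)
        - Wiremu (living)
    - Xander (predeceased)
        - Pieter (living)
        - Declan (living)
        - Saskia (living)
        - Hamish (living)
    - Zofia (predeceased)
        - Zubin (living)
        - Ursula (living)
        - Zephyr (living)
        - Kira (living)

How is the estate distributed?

Uzoma: €88,000; Rashid: €88,000; Yseult: €88,000; Svea: €88,000; Kalinda: €88,000; Liora: €88,000; Adaeze: €88,000; Matthias: €88,000; Teodor: €88,000; Wiremu: €88,000; Pieter: €88,000; Declan: €88,000; Saskia: €88,000; Hamish: €88,000; Zubin: €88,000; Ursula: €88,000; Zephyr: €88,000; Kira: €88,000

The entire €1,584,000 passes to the descendants.
No child survives, so the initial division is made at the grandchildren's generation.
That amount (€1,584,000) is divided into 18 shares of €88,000: Uzoma, Rashid, Yseult, Svea, Kalinda, Liora, Adaeze, Matthias, Teodor, Wiremu, Pieter, Declan, Saskia, Hamish, Zubin, Ursula, Zephyr, and Kira each take €88,000.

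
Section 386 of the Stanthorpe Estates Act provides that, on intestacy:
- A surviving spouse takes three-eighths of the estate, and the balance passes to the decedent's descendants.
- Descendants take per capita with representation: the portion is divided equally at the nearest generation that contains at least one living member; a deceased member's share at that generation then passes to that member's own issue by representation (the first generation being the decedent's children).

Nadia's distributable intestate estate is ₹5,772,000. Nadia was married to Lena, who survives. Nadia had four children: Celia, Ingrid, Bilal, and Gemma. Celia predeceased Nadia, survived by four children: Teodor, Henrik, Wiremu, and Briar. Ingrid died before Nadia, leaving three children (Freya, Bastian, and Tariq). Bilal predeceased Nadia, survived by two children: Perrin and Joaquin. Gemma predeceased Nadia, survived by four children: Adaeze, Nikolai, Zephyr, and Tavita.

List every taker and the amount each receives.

Lena takes three-eighths of ₹5,772,000 = ₹2,164,500. The remaining ₹3,607,500 passes to the descendants.
No child survives, so the initial division is made at the grandchildren's generation.
The descendants' portion (₹3,607,500) is divided into 13 shares of ₹277,500: Teodor, Henrik, Wiremu, Briar, Freya, Bastian, Tariq, Perrin, Joaquin, Adaeze, Nikolai, Zephyr, and Tavita each take ₹277,500.

Lena: ₹2,164,500; Teodor: ₹277,500; Henrik: ₹277,500; Wiremu: ₹277,500; Briar: ₹277,500; Freya: ₹277,500; Bastian: ₹277,500; Tariq: ₹277,500; Perrin: ₹277,500; Joaquin: ₹277,500; Adaeze: ₹277,500; Nikolai: ₹277,500; Zephyr: ₹277,500; Tavita: ₹277,500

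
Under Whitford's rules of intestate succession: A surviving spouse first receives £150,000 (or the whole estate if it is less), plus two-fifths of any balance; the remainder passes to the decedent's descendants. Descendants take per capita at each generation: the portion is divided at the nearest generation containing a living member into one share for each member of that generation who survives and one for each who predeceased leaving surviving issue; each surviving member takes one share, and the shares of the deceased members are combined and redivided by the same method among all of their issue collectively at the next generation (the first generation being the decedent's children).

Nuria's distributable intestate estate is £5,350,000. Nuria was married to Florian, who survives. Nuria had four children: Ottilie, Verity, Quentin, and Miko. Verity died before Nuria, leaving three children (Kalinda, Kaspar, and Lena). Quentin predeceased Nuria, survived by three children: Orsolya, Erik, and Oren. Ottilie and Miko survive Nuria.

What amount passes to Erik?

Erik receives £260,000.

Florian first takes £150,000, leaving a balance of £5,200,000. Florian then takes two-fifths of the balance (£2,080,000), for a total of £2,230,000. The remaining £3,120,000 passes to the descendants.
The descendants' portion (£3,120,000) is divided at the children's generation into 4 shares of £780,000. Ottilie and Miko each take £780,000. The 2 shares of the deceased (Verity and Quentin) are combined into a pool of £1,560,000.
That pool (£1,560,000) is divided at the grandchildren's generation equally among Kalinda, Kaspar, Lena, Orsolya, Erik, and Oren: £260,000 each.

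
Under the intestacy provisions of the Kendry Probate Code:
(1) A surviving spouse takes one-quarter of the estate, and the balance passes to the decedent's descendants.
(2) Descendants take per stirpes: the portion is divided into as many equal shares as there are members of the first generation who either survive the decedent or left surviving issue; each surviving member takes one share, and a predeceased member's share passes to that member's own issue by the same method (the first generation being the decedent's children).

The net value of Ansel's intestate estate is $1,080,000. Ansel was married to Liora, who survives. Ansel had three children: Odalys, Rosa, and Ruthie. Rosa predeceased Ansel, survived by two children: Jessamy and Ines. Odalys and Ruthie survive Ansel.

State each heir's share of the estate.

Liora takes one-quarter of $1,080,000 = $270,000. The remaining $810,000 passes to the descendants.
The descendants' portion ($810,000) is divided into 3 shares of $270,000: Odalys and Ruthie each take $270,000; Rosa's $270,000 share passes to Rosa's issue.
Rosa's share ($270,000) is divided into 2 shares of $135,000: Jessamy and Ines each take $135,000.

Liora: $270,000; Odalys: $270,000; Jessamy: $135,000; Ines: $135,000; Ruthie: $270,000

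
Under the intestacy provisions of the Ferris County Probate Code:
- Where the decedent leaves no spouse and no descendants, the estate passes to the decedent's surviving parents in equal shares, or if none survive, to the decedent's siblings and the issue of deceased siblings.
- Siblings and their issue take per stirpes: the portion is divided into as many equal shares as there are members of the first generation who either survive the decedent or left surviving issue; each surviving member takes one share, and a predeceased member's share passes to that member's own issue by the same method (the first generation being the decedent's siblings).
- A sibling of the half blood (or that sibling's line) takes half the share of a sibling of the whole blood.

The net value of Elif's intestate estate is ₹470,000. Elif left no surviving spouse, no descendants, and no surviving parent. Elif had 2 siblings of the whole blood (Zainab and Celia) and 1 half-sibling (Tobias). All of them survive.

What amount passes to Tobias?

The entire ₹470,000 passes to the siblings and their issue.
Counting each half-blood sibling's line as half a unit, there are 5/2 units in ₹470,000, so one unit is ₹188,000. Whole-blood lines (Zainab and Celia) take ₹188,000 each; half-blood lines (Tobias) take ₹94,000 each.

Tobias receives ₹94,000.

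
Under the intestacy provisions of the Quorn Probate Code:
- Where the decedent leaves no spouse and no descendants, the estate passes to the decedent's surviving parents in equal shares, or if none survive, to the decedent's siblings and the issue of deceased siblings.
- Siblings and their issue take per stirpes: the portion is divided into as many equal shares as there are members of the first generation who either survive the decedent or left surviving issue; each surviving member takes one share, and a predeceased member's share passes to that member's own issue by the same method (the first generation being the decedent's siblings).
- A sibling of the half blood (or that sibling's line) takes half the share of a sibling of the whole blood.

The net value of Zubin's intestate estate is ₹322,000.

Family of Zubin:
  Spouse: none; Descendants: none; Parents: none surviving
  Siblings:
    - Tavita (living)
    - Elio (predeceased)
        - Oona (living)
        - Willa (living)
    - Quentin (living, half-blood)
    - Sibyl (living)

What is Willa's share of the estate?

The entire ₹322,000 passes to the siblings and their issue.
Counting each half-blood sibling's line as half a unit, there are 7/2 units in ₹322,000, so one unit is ₹92,000. Whole-blood lines (Tavita, Elio, and Sibyl) take ₹92,000 each; half-blood lines (Quentin) take ₹46,000 each.
Elio's share (₹92,000) is divided into 2 shares of ₹46,000: Oona and Willa each take ₹46,000.

Willa receives ₹46,000.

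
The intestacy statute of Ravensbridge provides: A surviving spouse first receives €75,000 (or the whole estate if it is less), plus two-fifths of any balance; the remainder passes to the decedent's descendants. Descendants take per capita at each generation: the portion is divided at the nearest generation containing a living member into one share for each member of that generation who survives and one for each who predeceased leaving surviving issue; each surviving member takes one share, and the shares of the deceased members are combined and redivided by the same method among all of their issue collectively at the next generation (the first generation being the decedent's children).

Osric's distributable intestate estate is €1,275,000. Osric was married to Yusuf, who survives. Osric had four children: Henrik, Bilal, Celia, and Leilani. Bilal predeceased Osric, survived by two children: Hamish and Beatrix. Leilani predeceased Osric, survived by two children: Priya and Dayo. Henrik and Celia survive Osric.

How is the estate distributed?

Yusuf first takes €75,000, leaving a balance of €1,200,000. Yusuf then takes two-fifths of the balance (€480,000), for a total of €555,000. The remaining €720,000 passes to the descendants.
The descendants' portion (€720,000) is divided at the children's generation into 4 shares of €180,000. Henrik and Celia each take €180,000. The 2 shares of the deceased (Bilal and Leilani) are combined into a pool of €360,000.
That pool (€360,000) is divided at the grandchildren's generation equally among Hamish, Beatrix, Priya, and Dayo: €90,000 each.

Yusuf: €555,000; Henrik: €180,000; Hamish: €90,000; Beatrix: €90,000; Celia: €180,000; Priya: €90,000; Dayo: €90,000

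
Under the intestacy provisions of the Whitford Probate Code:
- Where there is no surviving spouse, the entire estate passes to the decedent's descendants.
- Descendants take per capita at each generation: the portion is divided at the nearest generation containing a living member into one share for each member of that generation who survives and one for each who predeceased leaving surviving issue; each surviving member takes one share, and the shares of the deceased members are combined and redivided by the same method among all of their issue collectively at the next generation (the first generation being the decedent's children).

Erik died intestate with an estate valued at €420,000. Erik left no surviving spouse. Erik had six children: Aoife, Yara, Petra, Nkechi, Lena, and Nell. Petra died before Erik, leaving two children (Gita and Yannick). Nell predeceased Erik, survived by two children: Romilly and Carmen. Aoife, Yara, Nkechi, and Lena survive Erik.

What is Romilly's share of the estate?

The entire €420,000 passes to the descendants.
That amount (€420,000) is divided at the children's generation into 6 shares of €70,000. Aoife, Yara, Nkechi, and Lena each take €70,000. The 2 shares of the deceased (Petra and Nell) are combined into a pool of €140,000.
That pool (€140,000) is divided at the grandchildren's generation equally among Gita, Yannick, Romilly, and Carmen: €35,000 each.

Romilly receives €35,000.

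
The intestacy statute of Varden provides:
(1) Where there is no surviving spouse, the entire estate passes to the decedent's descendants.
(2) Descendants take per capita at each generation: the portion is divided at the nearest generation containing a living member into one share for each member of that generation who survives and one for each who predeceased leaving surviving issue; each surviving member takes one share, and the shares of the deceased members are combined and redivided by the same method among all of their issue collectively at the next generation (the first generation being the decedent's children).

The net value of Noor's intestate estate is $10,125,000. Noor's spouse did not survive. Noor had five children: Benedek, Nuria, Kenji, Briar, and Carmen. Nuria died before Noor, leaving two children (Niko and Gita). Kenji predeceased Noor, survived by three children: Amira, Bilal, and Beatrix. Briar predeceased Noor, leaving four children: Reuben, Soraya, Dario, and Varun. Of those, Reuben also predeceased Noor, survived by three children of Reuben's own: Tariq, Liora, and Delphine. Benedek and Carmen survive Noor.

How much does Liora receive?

Liora receives $225,000.

The entire $10,125,000 passes to the descendants.
That amount ($10,125,000) is divided at the children's generation into 5 shares of $2,025,000. Benedek and Carmen each take $2,025,000. The 3 shares of the deceased (Nuria, Kenji, and Briar) are combined into a pool of $6,075,000.
That pool ($6,075,000) is divided at the grandchildren's generation into 9 shares of $675,000. Niko, Gita, Amira, Bilal, Beatrix, Soraya, Dario, and Varun each take $675,000. The remaining share for the deceased Reuben ($675,000) is carried to the next generation.
That pool ($675,000) is divided at the great-grandchildren's generation equally among Tariq, Liora, and Delphine: $225,000 each.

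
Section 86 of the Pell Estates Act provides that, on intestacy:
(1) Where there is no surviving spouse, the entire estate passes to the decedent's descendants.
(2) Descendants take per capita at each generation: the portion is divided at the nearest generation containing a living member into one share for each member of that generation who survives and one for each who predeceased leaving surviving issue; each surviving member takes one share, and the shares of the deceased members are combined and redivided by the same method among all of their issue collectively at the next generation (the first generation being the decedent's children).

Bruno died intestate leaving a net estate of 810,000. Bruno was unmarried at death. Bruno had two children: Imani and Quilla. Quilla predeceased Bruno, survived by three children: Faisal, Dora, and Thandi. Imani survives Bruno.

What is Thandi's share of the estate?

The entire 810,000 passes to the descendants.
That amount (810,000) is divided at the children's generation into 2 shares of 405,000. Imani takes 405,000. The remaining share for the deceased Quilla (405,000) is carried to the next generation.
That pool (405,000) is divided at the grandchildren's generation equally among Faisal, Dora, and Thandi: 135,000 each.

Thandi receives 135,000.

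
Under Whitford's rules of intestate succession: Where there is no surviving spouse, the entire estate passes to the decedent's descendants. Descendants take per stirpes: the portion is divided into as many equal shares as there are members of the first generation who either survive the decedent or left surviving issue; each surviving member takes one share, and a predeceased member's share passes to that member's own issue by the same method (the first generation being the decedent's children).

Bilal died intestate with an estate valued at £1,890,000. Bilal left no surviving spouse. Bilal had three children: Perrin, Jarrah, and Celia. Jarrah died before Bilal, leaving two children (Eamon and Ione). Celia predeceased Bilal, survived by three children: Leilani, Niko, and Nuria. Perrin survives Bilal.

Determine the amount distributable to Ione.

Ione receives £315,000.

The entire £1,890,000 passes to the descendants.
That amount (£1,890,000) is divided into 3 shares of £630,000: Perrin takes £630,000; Jarrah's £630,000 share passes to Jarrah's issue; Celia's £630,000 share passes to Celia's issue.
Jarrah's share (£630,000) is divided into 2 shares of £315,000: Eamon and Ione each take £315,000.
Celia's share (£630,000) is divided into 3 shares of £210,000: Leilani, Niko, and Nuria each take £210,000.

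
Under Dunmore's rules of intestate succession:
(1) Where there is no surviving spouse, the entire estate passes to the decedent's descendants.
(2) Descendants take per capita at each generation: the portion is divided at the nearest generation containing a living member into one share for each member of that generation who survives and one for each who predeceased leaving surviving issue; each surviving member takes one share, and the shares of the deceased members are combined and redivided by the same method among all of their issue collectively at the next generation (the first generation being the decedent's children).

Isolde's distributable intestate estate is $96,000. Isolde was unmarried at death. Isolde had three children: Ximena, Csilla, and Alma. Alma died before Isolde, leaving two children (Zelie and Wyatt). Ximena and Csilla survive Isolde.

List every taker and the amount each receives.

The entire $96,000 passes to the descendants.
That amount ($96,000) is divided at the children's generation into 3 shares of $32,000. Ximena and Csilla each take $32,000. The remaining share for the deceased Alma ($32,000) is carried to the next generation.
That pool ($32,000) is divided at the grandchildren's generation equally among Zelie and Wyatt: $16,000 each.

Ximena: $32,000; Csilla: $32,000; Zelie: $16,000; Wyatt: $16,000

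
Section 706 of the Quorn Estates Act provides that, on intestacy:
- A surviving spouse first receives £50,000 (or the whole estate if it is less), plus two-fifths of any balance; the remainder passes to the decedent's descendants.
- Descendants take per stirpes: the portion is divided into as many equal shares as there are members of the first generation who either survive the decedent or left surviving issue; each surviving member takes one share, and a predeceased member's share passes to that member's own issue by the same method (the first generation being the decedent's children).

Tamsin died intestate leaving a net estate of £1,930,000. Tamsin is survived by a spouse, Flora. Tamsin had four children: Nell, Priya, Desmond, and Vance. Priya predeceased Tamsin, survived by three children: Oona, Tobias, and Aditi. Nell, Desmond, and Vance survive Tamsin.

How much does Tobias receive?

Flora first takes £50,000, leaving a balance of £1,880,000. Flora then takes two-fifths of the balance (£752,000), for a total of £802,000. The remaining £1,128,000 passes to the descendants.
The descendants' portion (£1,128,000) is divided into 4 shares of £282,000: Nell, Desmond, and Vance each take £282,000; Priya's £282,000 share passes to Priya's issue.
Priya's share (£282,000) is divided into 3 shares of £94,000: Oona, Tobias, and Aditi each take £94,000.

Tobias receives £94,000.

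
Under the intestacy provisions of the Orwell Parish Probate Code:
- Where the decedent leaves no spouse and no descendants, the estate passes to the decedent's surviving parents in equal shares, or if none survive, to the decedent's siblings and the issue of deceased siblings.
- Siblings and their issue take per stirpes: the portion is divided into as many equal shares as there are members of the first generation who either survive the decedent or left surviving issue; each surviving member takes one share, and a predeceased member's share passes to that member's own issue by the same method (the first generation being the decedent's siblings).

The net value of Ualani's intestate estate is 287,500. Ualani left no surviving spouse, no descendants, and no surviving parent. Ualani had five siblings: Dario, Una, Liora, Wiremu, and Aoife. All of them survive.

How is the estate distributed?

Dario: 57,500; Una: 57,500; Liora: 57,500; Wiremu: 57,500; Aoife: 57,500

The entire 287,500 passes to the siblings and their issue.
That amount (287,500) is divided into 5 shares of 57,500: Dario, Una, Liora, Wiremu, and Aoife each take 57,500.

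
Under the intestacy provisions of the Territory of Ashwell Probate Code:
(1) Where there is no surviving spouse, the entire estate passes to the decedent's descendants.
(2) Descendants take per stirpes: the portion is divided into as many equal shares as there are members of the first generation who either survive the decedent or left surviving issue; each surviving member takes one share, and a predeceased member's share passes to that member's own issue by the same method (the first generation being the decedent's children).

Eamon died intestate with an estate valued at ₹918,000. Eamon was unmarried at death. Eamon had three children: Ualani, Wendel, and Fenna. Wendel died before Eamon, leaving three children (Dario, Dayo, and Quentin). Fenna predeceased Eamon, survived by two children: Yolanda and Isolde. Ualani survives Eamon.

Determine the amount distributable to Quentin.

Quentin receives ₹102,000.

The entire ₹918,000 passes to the descendants.
That amount (₹918,000) is divided into 3 shares of ₹306,000: Ualani takes ₹306,000; Wendel's ₹306,000 share passes to Wendel's issue; Fenna's ₹306,000 share passes to Fenna's issue.
Wendel's share (₹306,000) is divided into 3 shares of ₹102,000: Dario, Dayo, and Quentin each take ₹102,000.
Fenna's share (₹306,000) is divided into 2 shares of ₹153,000: Yolanda and Isolde each take ₹153,000.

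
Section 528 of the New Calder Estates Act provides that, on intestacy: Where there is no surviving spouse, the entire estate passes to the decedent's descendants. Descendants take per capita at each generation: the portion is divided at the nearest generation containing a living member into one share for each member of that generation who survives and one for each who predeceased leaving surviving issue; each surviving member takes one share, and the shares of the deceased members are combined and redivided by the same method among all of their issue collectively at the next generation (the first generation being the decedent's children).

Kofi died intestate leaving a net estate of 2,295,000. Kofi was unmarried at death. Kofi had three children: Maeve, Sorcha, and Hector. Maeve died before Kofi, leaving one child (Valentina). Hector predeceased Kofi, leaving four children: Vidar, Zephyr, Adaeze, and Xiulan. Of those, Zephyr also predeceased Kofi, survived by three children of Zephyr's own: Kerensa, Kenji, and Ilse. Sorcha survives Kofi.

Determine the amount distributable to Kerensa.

Kerensa receives 102,000.

The entire 2,295,000 passes to the descendants.
That amount (2,295,000) is divided at the children's generation into 3 shares of 765,000. Sorcha takes 765,000. The 2 shares of the deceased (Maeve and Hector) are combined into a pool of 1,530,000.
That pool (1,530,000) is divided at the grandchildren's generation into 5 shares of 306,000. Valentina, Vidar, Adaeze, and Xiulan each take 306,000. The remaining share for the deceased Zephyr (306,000) is carried to the next generation.
That pool (306,000) is divided at the great-grandchildren's generation equally among Kerensa, Kenji, and Ilse: 102,000 each.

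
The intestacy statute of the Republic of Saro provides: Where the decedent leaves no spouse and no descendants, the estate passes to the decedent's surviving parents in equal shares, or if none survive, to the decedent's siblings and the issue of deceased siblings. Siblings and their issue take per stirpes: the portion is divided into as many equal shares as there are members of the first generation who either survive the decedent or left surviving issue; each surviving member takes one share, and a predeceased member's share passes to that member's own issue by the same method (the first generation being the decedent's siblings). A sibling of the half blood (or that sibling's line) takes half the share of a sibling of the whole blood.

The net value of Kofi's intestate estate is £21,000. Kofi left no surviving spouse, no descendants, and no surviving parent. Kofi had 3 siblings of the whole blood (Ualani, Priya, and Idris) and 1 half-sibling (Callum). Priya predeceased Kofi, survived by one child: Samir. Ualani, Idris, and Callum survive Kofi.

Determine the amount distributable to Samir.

Samir receives £6,000.

The entire £21,000 passes to the siblings and their issue.
Counting each half-blood sibling's line as half a unit, there are 7/2 units in £21,000, so one unit is £6,000. Whole-blood lines (Ualani, Priya, and Idris) take £6,000 each; half-blood lines (Callum) take £3,000 each.
Priya's share (£6,000) passes entirely to Samir.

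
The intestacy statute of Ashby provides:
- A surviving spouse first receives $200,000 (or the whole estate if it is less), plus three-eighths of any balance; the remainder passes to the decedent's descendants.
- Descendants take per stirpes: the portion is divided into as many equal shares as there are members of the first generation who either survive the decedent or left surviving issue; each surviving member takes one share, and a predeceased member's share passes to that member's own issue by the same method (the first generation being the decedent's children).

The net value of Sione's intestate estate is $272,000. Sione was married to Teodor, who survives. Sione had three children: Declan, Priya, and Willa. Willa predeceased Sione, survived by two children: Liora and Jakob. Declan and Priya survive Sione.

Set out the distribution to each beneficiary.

Teodor first takes $200,000, leaving a balance of $72,000. Teodor then takes three-eighths of the balance ($27,000), for a total of $227,000. The remaining $45,000 passes to the descendants.
The descendants' portion ($45,000) is divided into 3 shares of $15,000: Declan and Priya each take $15,000; Willa's $15,000 share passes to Willa's issue.
Willa's share ($15,000) is divided into 2 shares of $7,500: Liora and Jakob each take $7,500.

Teodor: $227,000; Declan: $15,000; Priya: $15,000; Liora: $7,500; Jakob: $7,500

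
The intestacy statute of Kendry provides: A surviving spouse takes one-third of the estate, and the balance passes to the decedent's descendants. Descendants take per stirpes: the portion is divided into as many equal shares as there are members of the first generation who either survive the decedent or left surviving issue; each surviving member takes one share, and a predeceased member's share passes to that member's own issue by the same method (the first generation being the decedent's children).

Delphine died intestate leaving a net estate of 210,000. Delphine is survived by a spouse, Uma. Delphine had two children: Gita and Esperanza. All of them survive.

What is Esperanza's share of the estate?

Uma takes one-third of 210,000 = 70,000. The remaining 140,000 passes to the descendants.
The descendants' portion (140,000) is divided into 2 shares of 70,000: Gita and Esperanza each take 70,000.

Esperanza receives 70,000.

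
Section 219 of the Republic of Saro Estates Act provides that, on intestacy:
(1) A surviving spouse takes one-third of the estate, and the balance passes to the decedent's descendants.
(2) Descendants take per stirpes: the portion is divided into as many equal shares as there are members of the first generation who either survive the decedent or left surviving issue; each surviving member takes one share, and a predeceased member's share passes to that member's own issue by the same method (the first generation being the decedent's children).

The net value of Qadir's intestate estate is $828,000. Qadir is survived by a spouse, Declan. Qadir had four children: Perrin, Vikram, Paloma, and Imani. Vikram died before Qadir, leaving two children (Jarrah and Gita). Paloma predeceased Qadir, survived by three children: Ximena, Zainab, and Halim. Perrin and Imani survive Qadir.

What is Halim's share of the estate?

Halim receives $46,000.

Declan takes one-third of $828,000 = $276,000. The remaining $552,000 passes to the descendants.
The descendants' portion ($552,000) is divided into 4 shares of $138,000: Perrin and Imani each take $138,000; Vikram's $138,000 share passes to Vikram's issue; Paloma's $138,000 share passes to Paloma's issue.
Vikram's share ($138,000) is divided into 2 shares of $69,000: Jarrah and Gita each take $69,000.
Paloma's share ($138,000) is divided into 3 shares of $46,000: Ximena, Zainab, and Halim each take $46,000.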